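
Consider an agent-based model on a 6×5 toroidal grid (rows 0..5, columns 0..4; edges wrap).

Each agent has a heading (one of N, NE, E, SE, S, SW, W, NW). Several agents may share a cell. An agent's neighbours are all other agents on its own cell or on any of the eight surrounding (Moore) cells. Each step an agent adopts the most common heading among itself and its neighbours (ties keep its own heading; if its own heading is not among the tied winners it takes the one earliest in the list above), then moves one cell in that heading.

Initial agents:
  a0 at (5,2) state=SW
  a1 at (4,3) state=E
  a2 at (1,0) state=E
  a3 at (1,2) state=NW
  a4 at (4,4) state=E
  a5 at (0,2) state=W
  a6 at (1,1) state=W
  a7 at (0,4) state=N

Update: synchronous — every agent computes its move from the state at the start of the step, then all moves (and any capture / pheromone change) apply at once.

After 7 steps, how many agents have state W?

5

t=1: a0@(0,1):SW a1@(4,4):E a2@(1,1):E a3@(1,1):W a4@(4,0):E a5@(0,1):W a6@(1,0):W a7@(5,4):N
t=2: a0@(0,0):W a1@(4,0):E a2@(1,0):W a3@(1,0):W a4@(4,1):E a5@(0,0):W a6@(1,4):W a7@(5,0):E
t=3: a0@(0,4):W a1@(4,1):E a2@(1,4):W a3@(1,4):W a4@(4,2):E a5@(0,4):W a6@(1,3):W a7@(5,1):E
t=4: a0@(0,3):W a1@(4,2):E a2@(1,3):W a3@(1,3):W a4@(4,3):E a5@(0,3):W a6@(1,2):W a7@(5,2):E
t=5: a0@(0,2):W a1@(4,3):E a2@(1,2):W a3@(1,2):W a4@(4,4):E a5@(0,2):W a6@(1,1):W a7@(5,3):E
t=6: a0@(0,1):W a1@(4,4):E a2@(1,1):W a3@(1,1):W a4@(4,0):E a5@(0,1):W a6@(1,0):W a7@(5,4):E
t=7: a0@(0,0):W a1@(4,0):E a2@(1,0):W a3@(1,0):W a4@(4,1):E a5@(0,0):W a6@(1,4):W a7@(5,0):E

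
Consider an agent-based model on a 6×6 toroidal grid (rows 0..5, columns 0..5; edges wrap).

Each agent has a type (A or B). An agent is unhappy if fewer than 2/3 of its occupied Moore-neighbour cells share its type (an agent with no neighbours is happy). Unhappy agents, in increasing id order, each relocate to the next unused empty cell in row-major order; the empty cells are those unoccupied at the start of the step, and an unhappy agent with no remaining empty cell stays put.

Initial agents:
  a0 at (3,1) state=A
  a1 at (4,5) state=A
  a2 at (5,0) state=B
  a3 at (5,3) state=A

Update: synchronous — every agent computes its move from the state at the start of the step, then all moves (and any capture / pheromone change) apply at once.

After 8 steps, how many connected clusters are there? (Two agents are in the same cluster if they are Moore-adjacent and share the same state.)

4

t=1: a0@(3,1):A a1@(0,0):A a2@(0,1):B a3@(5,3):A
t=2: a0@(3,1):A a1@(0,2):A a2@(0,3):B a3@(5,3):A
t=3: a0@(3,1):A a1@(0,0):A a2@(0,1):B a3@(0,4):A
t=4: a0@(3,1):A a1@(0,2):A a2@(0,3):B a3@(0,4):A
t=5: a0@(3,1):A a1@(0,0):A a2@(0,1):B a3@(0,5):A
t=6: a0@(3,1):A a1@(0,2):A a2@(0,3):B a3@(0,5):A
t=7: a0@(3,1):A a1@(0,0):A a2@(0,1):B a3@(0,5):A
t=8: a0@(3,1):A a1@(0,2):A a2@(0,3):B a3@(0,5):A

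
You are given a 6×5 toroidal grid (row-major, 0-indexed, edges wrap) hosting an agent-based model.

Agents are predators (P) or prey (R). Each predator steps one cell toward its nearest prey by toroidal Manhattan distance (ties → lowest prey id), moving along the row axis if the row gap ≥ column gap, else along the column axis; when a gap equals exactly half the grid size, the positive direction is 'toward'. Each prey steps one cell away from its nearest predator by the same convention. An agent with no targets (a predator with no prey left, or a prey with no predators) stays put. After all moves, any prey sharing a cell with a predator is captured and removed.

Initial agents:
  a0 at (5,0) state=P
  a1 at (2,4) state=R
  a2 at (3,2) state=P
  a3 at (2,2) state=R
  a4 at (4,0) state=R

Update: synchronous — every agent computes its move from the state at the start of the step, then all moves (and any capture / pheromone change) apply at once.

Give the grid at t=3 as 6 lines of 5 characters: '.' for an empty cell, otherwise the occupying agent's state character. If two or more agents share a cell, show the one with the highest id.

t=1: a0@(4,0):P a1@(2,0):R a2@(2,2):P a3@(1,2):R a4@(3,0):R
t=2: a0@(3,0):P a1@(1,0):R a2@(1,2):P a3@(0,2):R a4@(2,0):R
t=3: a0@(2,0):P a1@(0,0):R a2@(0,2):P a3@(5,2):R a4@(1,0):R

R.P..
R....
P....
.....
.....
..R..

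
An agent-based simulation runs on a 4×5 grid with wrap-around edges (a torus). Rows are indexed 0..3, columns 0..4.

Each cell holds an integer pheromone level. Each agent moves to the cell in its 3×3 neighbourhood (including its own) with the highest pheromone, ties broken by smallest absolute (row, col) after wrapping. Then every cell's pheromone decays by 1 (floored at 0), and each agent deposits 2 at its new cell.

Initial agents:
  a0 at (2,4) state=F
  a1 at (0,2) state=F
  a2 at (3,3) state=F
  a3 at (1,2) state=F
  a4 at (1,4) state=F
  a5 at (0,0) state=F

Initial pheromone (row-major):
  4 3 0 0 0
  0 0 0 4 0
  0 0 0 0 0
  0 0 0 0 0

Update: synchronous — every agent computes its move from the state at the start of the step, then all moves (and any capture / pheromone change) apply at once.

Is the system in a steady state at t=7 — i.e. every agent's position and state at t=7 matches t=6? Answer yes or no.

t=1: a0@(1,3) a1@(1,3) a2@(0,2) a3@(1,3) a4@(0,0) a5@(0,0) | pheromone: 7 2 2 0 0 / 0 0 0 9 0 / 0 0 0 0 0 / 0 0 0 0 0
t=2: a0@(1,3) a1@(1,3) a2@(1,3) a3@(1,3) a4@(0,0) a5@(0,0) | pheromone: 10 1 1 0 0 / 0 0 0 16 0 / 0 0 0 0 0 / 0 0 0 0 0
t=3: a0@(1,3) a1@(1,3) a2@(1,3) a3@(1,3) a4@(0,0) a5@(0,0) | pheromone: 13 0 0 0 0 / 0 0 0 23 0 / 0 0 0 0 0 / 0 0 0 0 0
t=4: a0@(1,3) a1@(1,3) a2@(1,3) a3@(1,3) a4@(0,0) a5@(0,0) | pheromone: 16 0 0 0 0 / 0 0 0 30 0 / 0 0 0 0 0 / 0 0 0 0 0
t=5: a0@(1,3) a1@(1,3) a2@(1,3) a3@(1,3) a4@(0,0) a5@(0,0) | pheromone: 19 0 0 0 0 / 0 0 0 37 0 / 0 0 0 0 0 / 0 0 0 0 0
t=6: a0@(1,3) a1@(1,3) a2@(1,3) a3@(1,3) a4@(0,0) a5@(0,0) | pheromone: 22 0 0 0 0 / 0 0 0 44 0 / 0 0 0 0 0 / 0 0 0 0 0
t=7: a0@(1,3) a1@(1,3) a2@(1,3) a3@(1,3) a4@(0,0) a5@(0,0) | pheromone: 25 0 0 0 0 / 0 0 0 51 0 / 0 0 0 0 0 / 0 0 0 0 0

yes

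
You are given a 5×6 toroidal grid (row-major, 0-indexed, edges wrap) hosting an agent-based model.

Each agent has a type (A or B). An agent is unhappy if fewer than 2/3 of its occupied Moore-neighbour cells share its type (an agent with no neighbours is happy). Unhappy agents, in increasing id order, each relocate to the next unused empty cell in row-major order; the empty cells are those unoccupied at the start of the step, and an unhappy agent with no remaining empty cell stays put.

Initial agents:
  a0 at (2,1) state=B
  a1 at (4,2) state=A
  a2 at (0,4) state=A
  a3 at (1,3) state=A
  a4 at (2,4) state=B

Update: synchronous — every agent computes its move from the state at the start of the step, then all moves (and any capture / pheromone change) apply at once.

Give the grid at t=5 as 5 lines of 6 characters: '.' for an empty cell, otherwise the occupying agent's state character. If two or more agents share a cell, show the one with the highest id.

t=1: a0@(2,1):B a1@(4,2):A a2@(0,4):A a3@(0,0):A a4@(0,1):B
t=2: a0@(2,1):B a1@(0,2):A a2@(0,4):A a3@(0,3):A a4@(0,5):B
t=3: a0@(2,1):B a1@(0,2):A a2@(0,0):A a3@(0,3):A a4@(0,1):B
t=4: a0@(2,1):B a1@(0,4):A a2@(0,5):A a3@(0,3):A a4@(1,0):B
t=5: a0@(2,1):B a1@(0,4):A a2@(0,0):A a3@(0,3):A a4@(0,1):B

AB.AA.
......
.B....
......
......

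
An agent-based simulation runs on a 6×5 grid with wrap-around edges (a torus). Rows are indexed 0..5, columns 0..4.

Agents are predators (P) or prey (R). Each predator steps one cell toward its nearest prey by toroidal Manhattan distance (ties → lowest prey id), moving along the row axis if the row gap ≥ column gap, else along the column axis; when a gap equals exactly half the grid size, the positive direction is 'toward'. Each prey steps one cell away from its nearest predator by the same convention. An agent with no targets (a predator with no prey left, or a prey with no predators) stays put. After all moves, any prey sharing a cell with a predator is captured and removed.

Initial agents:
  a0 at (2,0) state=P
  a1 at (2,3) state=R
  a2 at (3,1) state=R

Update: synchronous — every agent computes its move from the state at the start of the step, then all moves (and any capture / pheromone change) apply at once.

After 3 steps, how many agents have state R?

t=1: a0@(2,4):P a1@(2,2):R a2@(4,1):R
t=2: a0@(2,3):P a1@(2,1):R a2@(5,1):R
t=3: a0@(2,2):P a1@(2,0):R a2@(4,1):R

2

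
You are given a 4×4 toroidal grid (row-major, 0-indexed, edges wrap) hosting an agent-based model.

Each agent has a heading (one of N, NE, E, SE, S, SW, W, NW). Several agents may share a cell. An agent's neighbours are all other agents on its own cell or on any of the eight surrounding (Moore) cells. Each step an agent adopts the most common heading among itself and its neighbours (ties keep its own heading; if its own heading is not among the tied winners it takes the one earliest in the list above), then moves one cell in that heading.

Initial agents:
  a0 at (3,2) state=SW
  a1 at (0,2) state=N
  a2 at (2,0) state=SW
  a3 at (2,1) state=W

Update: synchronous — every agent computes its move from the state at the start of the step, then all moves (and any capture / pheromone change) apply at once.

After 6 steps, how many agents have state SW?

4

t=1: a0@(0,1):SW a1@(3,2):N a2@(3,3):SW a3@(3,0):SW
t=2: a0@(1,0):SW a1@(0,1):SW a2@(0,2):SW a3@(0,3):SW
t=3: a0@(2,3):SW a1@(1,0):SW a2@(1,1):SW a3@(1,2):SW
t=4: a0@(3,2):SW a1@(2,3):SW a2@(2,0):SW a3@(2,1):SW
t=5: a0@(0,1):SW a1@(3,2):SW a2@(3,3):SW a3@(3,0):SW
t=6: a0@(1,0):SW a1@(0,1):SW a2@(0,2):SW a3@(0,3):SW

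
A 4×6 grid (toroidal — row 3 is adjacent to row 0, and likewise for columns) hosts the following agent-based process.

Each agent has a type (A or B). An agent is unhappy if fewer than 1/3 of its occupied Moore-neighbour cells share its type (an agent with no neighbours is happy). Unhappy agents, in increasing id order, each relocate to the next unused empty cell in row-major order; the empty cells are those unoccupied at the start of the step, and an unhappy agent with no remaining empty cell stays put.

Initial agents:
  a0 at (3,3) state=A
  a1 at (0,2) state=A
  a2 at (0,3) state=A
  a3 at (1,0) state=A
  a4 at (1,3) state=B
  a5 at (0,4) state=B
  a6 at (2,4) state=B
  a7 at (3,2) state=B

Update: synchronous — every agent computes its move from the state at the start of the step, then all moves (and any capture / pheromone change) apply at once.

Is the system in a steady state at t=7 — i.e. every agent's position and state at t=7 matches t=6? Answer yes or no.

yes

t=1: a0@(3,3):A a1@(0,2):A a2@(0,3):A a3@(1,0):A a4@(1,3):B a5@(0,4):B a6@(2,4):B a7@(0,0):B
t=2: a0@(3,3):A a1@(0,2):A a2@(0,3):A a3@(0,1):A a4@(1,3):B a5@(0,4):B a6@(2,4):B a7@(0,5):B
t=3: (unchanged — steady state)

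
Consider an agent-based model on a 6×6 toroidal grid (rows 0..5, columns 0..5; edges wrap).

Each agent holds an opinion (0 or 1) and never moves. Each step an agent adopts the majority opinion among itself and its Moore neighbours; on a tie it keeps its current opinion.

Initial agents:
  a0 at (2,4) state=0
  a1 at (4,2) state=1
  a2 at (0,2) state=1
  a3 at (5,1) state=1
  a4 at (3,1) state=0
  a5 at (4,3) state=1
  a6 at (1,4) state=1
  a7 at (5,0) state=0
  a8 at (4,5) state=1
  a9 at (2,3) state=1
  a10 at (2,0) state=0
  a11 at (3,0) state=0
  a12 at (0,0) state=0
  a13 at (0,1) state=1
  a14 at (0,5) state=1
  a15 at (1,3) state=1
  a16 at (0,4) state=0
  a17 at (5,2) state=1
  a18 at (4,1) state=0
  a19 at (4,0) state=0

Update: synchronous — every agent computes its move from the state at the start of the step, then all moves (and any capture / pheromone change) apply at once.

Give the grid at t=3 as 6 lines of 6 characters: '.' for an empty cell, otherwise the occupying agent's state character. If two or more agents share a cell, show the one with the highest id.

t=1: a0@(2,4):1 a1@(4,2):1 a2@(0,2):1 a3@(5,1):1 a4@(3,1):0 a5@(4,3):1 a6@(1,4):1 a7@(5,0):0 a8@(4,5):0 a9@(2,3):1 a10@(2,0):0 a11@(3,0):0 a12@(0,0):1 a13@(0,1):1 a14@(0,5):0 a15@(1,3):1 a16@(0,4):1 a17@(5,2):1 a18@(4,1):0 a19@(4,0):0
t=2: a0@(2,4):1 a1@(4,2):1 a2@(0,2):1 a3@(5,1):1 a4@(3,1):0 a5@(4,3):1 a6@(1,4):1 a7@(5,0):0 a8@(4,5):0 a9@(2,3):1 a10@(2,0):0 a11@(3,0):0 a12@(0,0):1 a13@(0,1):1 a14@(0,5):1 a15@(1,3):1 a16@(0,4):1 a17@(5,2):1 a18@(4,1):0 a19@(4,0):0
t=3: (unchanged — steady state)

111.11
...11.
0..11.
00....
0011.0
011...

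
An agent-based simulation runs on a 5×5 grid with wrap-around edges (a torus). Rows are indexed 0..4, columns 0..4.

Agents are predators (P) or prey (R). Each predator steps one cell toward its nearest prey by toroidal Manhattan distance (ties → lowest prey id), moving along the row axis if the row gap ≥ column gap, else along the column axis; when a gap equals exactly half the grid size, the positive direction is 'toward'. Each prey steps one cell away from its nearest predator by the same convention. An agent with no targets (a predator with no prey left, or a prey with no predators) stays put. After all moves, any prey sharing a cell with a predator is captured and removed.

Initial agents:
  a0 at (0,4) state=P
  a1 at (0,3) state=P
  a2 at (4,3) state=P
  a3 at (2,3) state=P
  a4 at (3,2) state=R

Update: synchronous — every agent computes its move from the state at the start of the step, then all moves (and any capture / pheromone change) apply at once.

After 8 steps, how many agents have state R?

1

t=1: a0@(4,4):P a1@(4,3):P a2@(3,3):P a3@(3,3):P a4@(2,2):R
t=2: a0@(3,4):P a1@(3,3):P a2@(2,3):P a3@(2,3):P a4@(1,2):R
t=3: a0@(2,4):P a1@(2,3):P a2@(1,3):P a3@(1,3):P a4@(0,2):R
t=4: a0@(1,4):P a1@(1,3):P a2@(0,3):P a3@(0,3):P a4@(4,2):R
t=5: a0@(0,4):P a1@(0,3):P a2@(4,3):P a3@(4,3):P a4@(3,2):R
t=6: a0@(4,4):P a1@(4,3):P a2@(3,3):P a3@(3,3):P a4@(2,2):R
t=7: a0@(3,4):P a1@(3,3):P a2@(2,3):P a3@(2,3):P a4@(1,2):R
t=8: a0@(2,4):P a1@(2,3):P a2@(1,3):P a3@(1,3):P a4@(0,2):R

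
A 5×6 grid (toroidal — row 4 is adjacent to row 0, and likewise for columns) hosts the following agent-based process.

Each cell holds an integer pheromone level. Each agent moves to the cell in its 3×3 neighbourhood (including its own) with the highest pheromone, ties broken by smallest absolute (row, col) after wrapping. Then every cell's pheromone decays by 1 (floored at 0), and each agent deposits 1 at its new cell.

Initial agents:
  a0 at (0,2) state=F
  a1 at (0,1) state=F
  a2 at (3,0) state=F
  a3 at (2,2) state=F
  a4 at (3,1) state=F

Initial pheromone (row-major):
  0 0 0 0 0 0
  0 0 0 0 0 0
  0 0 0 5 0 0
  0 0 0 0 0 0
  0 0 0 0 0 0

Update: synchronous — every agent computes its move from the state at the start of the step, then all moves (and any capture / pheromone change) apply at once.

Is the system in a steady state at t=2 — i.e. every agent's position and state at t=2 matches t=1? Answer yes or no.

t=1: a0@(0,1) a1@(0,0) a2@(2,0) a3@(2,3) a4@(2,0) | pheromone: 1 1 0 0 0 0 / 0 0 0 0 0 0 / 2 0 0 5 0 0 / 0 0 0 0 0 0 / 0 0 0 0 0 0
t=2: a0@(0,0) a1@(0,0) a2@(2,0) a3@(2,3) a4@(2,0) | pheromone: 2 0 0 0 0 0 / 0 0 0 0 0 0 / 3 0 0 5 0 0 / 0 0 0 0 0 0 / 0 0 0 0 0 0

no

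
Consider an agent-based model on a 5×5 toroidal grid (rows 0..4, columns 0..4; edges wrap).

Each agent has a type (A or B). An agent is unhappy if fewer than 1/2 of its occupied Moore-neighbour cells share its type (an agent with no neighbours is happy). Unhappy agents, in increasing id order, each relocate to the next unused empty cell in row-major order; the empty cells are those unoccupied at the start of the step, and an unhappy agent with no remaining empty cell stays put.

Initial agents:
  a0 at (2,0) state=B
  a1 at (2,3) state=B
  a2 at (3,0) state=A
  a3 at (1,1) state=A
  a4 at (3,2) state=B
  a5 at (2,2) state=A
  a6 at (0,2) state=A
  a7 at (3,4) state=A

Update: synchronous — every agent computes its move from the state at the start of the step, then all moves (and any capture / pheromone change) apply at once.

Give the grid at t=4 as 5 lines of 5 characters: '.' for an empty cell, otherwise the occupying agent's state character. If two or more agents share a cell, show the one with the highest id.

t=1: a0@(0,0):B a1@(0,1):B a2@(3,0):A a3@(1,1):A a4@(3,2):B a5@(0,3):A a6@(0,2):A a7@(0,4):A
t=2: a0@(1,0):B a1@(1,2):B a2@(3,0):A a3@(1,3):A a4@(3,2):B a5@(0,3):A a6@(0,2):A a7@(0,4):A
t=3: a0@(0,0):B a1@(0,1):B a2@(3,0):A a3@(1,3):A a4@(3,2):B a5@(0,3):A a6@(0,2):A a7@(0,4):A
t=4: (unchanged — steady state)

BBAAA
...A.
.....
A.B..
.....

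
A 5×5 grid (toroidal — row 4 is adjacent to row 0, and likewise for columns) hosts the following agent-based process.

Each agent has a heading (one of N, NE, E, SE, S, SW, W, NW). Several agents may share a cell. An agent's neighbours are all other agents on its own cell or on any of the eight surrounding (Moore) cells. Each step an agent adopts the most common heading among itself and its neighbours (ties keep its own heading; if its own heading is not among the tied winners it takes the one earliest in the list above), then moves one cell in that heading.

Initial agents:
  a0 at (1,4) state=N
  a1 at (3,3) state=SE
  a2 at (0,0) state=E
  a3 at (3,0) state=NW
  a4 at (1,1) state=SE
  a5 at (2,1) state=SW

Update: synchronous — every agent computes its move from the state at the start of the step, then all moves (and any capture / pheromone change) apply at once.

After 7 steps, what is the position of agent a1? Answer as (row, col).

(0, 0)

t=1: a0@(0,4):N a1@(4,4):SE a2@(0,1):E a3@(2,4):NW a4@(2,2):SE a5@(3,0):SW
t=2: a0@(4,4):N a1@(0,0):SE a2@(0,2):E a3@(1,3):NW a4@(3,3):SE a5@(4,4):SW
t=3: a0@(0,0):SE a1@(1,1):SE a2@(0,3):E a3@(0,2):NW a4@(4,4):SE a5@(0,0):SE
t=4: a0@(1,1):SE a1@(2,2):SE a2@(0,4):E a3@(4,1):NW a4@(0,0):SE a5@(1,1):SE
t=5: a0@(2,2):SE a1@(3,3):SE a2@(0,0):E a3@(3,0):NW a4@(1,1):SE a5@(2,2):SE
t=6: a0@(3,3):SE a1@(4,4):SE a2@(0,1):E a3@(2,4):NW a4@(2,2):SE a5@(3,3):SE
t=7: a0@(4,4):SE a1@(0,0):SE a2@(0,2):E a3@(3,0):SE a4@(3,3):SE a5@(4,4):SE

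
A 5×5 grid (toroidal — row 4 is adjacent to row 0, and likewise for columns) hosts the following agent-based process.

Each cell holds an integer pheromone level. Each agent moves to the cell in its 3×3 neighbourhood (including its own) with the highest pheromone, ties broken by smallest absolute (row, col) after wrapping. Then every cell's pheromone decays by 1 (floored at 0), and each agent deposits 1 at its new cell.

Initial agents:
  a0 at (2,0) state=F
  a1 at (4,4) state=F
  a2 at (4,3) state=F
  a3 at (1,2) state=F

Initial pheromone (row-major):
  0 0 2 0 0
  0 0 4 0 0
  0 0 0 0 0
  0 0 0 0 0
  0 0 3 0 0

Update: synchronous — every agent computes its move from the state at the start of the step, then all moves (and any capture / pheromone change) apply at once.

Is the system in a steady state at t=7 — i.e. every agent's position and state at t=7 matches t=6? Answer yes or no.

yes

t=1: a0@(1,0) a1@(0,0) a2@(4,2) a3@(1,2) | pheromone: 1 0 1 0 0 / 1 0 4 0 0 / 0 0 0 0 0 / 0 0 0 0 0 / 0 0 3 0 0
t=2: a0@(0,0) a1@(0,0) a2@(4,2) a3@(1,2) | pheromone: 2 0 0 0 0 / 0 0 4 0 0 / 0 0 0 0 0 / 0 0 0 0 0 / 0 0 3 0 0
t=3: a0@(0,0) a1@(0,0) a2@(4,2) a3@(1,2) | pheromone: 3 0 0 0 0 / 0 0 4 0 0 / 0 0 0 0 0 / 0 0 0 0 0 / 0 0 3 0 0
t=4: a0@(0,0) a1@(0,0) a2@(4,2) a3@(1,2) | pheromone: 4 0 0 0 0 / 0 0 4 0 0 / 0 0 0 0 0 / 0 0 0 0 0 / 0 0 3 0 0
t=5: a0@(0,0) a1@(0,0) a2@(4,2) a3@(1,2) | pheromone: 5 0 0 0 0 / 0 0 4 0 0 / 0 0 0 0 0 / 0 0 0 0 0 / 0 0 3 0 0
t=6: a0@(0,0) a1@(0,0) a2@(4,2) a3@(1,2) | pheromone: 6 0 0 0 0 / 0 0 4 0 0 / 0 0 0 0 0 / 0 0 0 0 0 / 0 0 3 0 0
t=7: a0@(0,0) a1@(0,0) a2@(4,2) a3@(1,2) | pheromone: 7 0 0 0 0 / 0 0 4 0 0 / 0 0 0 0 0 / 0 0 0 0 0 / 0 0 3 0 0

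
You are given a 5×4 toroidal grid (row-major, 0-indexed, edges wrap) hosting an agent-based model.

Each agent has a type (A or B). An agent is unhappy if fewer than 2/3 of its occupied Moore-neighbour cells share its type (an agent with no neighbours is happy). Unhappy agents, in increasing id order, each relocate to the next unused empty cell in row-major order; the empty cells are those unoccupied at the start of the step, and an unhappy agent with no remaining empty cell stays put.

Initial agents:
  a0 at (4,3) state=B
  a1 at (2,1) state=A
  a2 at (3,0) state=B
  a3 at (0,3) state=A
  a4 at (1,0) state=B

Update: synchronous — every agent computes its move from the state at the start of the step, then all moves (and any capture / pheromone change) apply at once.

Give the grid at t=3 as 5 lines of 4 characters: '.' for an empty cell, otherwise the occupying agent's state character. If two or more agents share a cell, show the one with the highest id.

t=1: a0@(0,0):B a1@(0,1):A a2@(0,2):B a3@(1,1):A a4@(1,2):B
t=2: a0@(0,3):B a1@(1,0):A a2@(1,3):B a3@(2,0):A a4@(2,1):B
t=3: a0@(0,0):B a1@(0,1):A a2@(0,2):B a3@(1,1):A a4@(1,2):B

BAB.
.AB.
....
....
....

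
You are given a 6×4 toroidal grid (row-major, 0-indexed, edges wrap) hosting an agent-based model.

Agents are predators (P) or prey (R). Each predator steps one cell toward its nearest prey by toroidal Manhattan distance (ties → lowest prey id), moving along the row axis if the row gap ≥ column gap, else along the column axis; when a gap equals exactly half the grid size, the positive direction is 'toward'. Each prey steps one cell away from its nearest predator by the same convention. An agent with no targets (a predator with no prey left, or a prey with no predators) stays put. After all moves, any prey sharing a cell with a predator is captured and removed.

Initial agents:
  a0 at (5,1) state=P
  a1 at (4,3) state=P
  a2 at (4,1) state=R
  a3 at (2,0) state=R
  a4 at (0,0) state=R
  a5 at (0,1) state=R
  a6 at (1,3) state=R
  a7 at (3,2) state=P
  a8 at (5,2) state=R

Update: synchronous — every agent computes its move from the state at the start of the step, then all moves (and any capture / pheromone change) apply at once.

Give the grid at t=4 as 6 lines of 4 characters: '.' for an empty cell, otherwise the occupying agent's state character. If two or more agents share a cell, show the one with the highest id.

.R..
PPP.
....
....
RR.R
...R

t=1: a0@(4,1):P a1@(4,0):P a2@(3,1):R a3@(1,0):R a4@(1,0):R a5@(1,1):R a6@(0,3):R a7@(4,2):P a8@(5,3):R
t=2: a0@(3,1):P a1@(3,0):P a2@(2,1):R a3@(0,0):R a4@(0,0):R a5@(0,1):R a6@(1,3):R a7@(3,2):P a8@(0,3):R
t=3: a0@(2,1):P a1@(2,0):P a2@(1,1):R a3@(5,0):R a4@(5,0):R a5@(5,1):R a6@(0,3):R a7@(2,2):P a8@(5,3):R
t=4: a0@(1,1):P a1@(1,0):P a2@(0,1):R a3@(4,0):R a4@(4,0):R a5@(4,1):R a6@(5,3):R a7@(1,2):P a8@(4,3):R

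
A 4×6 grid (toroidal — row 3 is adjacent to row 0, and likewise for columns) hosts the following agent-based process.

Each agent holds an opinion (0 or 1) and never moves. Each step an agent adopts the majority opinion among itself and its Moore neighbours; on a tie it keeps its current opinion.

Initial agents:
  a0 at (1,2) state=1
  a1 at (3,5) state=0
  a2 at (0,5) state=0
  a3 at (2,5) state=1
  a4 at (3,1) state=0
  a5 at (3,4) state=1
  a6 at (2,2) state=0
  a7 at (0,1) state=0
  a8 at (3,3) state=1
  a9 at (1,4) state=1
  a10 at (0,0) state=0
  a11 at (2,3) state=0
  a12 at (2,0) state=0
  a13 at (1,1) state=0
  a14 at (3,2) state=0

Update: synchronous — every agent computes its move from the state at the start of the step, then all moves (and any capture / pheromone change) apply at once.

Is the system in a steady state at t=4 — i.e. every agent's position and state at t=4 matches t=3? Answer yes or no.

t=1: a0@(1,2):0 a1@(3,5):0 a2@(0,5):0 a3@(2,5):1 a4@(3,1):0 a5@(3,4):1 a6@(2,2):0 a7@(0,1):0 a8@(3,3):0 a9@(1,4):1 a10@(0,0):0 a11@(2,3):1 a12@(2,0):0 a13@(1,1):0 a14@(3,2):0
t=2: a0@(1,2):0 a1@(3,5):0 a2@(0,5):0 a3@(2,5):1 a4@(3,1):0 a5@(3,4):1 a6@(2,2):0 a7@(0,1):0 a8@(3,3):0 a9@(1,4):1 a10@(0,0):0 a11@(2,3):0 a12@(2,0):0 a13@(1,1):0 a14@(3,2):0
t=3: a0@(1,2):0 a1@(3,5):0 a2@(0,5):0 a3@(2,5):1 a4@(3,1):0 a5@(3,4):0 a6@(2,2):0 a7@(0,1):0 a8@(3,3):0 a9@(1,4):1 a10@(0,0):0 a11@(2,3):0 a12@(2,0):0 a13@(1,1):0 a14@(3,2):0
t=4: a0@(1,2):0 a1@(3,5):0 a2@(0,5):0 a3@(2,5):0 a4@(3,1):0 a5@(3,4):0 a6@(2,2):0 a7@(0,1):0 a8@(3,3):0 a9@(1,4):1 a10@(0,0):0 a11@(2,3):0 a12@(2,0):0 a13@(1,1):0 a14@(3,2):0

no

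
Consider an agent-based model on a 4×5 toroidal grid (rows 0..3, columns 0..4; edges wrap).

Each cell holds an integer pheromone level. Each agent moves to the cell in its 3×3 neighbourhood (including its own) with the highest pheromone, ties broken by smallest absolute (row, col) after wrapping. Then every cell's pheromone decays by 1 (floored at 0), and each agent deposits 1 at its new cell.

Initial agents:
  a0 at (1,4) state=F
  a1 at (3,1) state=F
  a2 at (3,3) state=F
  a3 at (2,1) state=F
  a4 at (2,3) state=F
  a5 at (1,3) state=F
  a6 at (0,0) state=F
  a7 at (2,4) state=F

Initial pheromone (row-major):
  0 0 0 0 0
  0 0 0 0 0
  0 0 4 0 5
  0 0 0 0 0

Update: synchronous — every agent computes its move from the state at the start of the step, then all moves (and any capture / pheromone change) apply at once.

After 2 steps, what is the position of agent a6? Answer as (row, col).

(0, 0)

t=1: a0@(2,4) a1@(2,2) a2@(2,4) a3@(2,2) a4@(2,4) a5@(2,4) a6@(0,0) a7@(2,4) | pheromone: 1 0 0 0 0 / 0 0 0 0 0 / 0 0 5 0 9 / 0 0 0 0 0
t=2: a0@(2,4) a1@(2,2) a2@(2,4) a3@(2,2) a4@(2,4) a5@(2,4) a6@(0,0) a7@(2,4) | pheromone: 1 0 0 0 0 / 0 0 0 0 0 / 0 0 6 0 13 / 0 0 0 0 0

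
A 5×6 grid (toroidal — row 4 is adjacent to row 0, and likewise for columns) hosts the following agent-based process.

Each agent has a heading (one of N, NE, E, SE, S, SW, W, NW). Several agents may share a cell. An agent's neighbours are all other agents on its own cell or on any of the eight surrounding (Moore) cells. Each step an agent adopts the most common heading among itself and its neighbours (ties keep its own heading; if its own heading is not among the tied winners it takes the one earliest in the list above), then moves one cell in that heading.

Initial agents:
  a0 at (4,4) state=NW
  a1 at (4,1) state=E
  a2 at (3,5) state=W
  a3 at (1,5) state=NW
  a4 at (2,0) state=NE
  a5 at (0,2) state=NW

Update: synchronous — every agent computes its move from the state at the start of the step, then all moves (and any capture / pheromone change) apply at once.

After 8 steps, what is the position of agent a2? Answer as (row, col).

t=1: a0@(3,3):NW a1@(4,2):E a2@(3,4):W a3@(0,4):NW a4@(1,1):NE a5@(4,1):NW
t=2: a0@(2,2):NW a1@(3,1):NW a2@(3,3):W a3@(4,3):NW a4@(0,2):NE a5@(3,0):NW
t=3: a0@(1,1):NW a1@(2,0):NW a2@(2,2):NW a3@(3,2):NW a4@(4,3):NE a5@(2,5):NW
t=4: a0@(0,0):NW a1@(1,5):NW a2@(1,1):NW a3@(2,1):NW a4@(3,4):NE a5@(1,4):NW
t=5: a0@(4,5):NW a1@(0,4):NW a2@(0,0):NW a3@(1,0):NW a4@(2,5):NE a5@(0,3):NW
t=6: a0@(3,4):NW a1@(4,3):NW a2@(4,5):NW a3@(0,5):NW a4@(1,0):NE a5@(4,2):NW
t=7: a0@(2,3):NW a1@(3,2):NW a2@(3,4):NW a3@(4,4):NW a4@(0,1):NE a5@(3,1):NW
t=8: a0@(1,2):NW a1@(2,1):NW a2@(2,3):NW a3@(3,3):NW a4@(4,2):NE a5@(2,0):NW

(2, 3)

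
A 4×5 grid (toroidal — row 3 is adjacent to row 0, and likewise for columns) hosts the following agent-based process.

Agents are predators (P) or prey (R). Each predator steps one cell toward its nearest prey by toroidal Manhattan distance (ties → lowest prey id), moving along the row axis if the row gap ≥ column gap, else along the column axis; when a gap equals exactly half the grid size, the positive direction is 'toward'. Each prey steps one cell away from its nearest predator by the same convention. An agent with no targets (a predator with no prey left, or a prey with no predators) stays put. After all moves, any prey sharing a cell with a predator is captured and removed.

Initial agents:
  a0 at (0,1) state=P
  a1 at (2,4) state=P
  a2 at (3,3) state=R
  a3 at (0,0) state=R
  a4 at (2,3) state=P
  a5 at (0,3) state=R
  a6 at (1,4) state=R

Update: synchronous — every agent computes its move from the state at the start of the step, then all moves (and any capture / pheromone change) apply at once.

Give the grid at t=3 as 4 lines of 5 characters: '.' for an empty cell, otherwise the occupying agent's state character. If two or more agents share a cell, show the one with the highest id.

t=1: a0@(0,0):P a1@(1,4):P a2@(0,3):R a3@(0,4):R a4@(3,3):P a5@(0,4):R a6@(0,4):R
t=2: a0@(0,4):P a1@(0,4):P a2@(1,3):R a4@(0,3):P
t=3: a0@(1,4):P a1@(1,4):P a2@(2,3):R a4@(1,3):P

.....
...PP
...R.
.....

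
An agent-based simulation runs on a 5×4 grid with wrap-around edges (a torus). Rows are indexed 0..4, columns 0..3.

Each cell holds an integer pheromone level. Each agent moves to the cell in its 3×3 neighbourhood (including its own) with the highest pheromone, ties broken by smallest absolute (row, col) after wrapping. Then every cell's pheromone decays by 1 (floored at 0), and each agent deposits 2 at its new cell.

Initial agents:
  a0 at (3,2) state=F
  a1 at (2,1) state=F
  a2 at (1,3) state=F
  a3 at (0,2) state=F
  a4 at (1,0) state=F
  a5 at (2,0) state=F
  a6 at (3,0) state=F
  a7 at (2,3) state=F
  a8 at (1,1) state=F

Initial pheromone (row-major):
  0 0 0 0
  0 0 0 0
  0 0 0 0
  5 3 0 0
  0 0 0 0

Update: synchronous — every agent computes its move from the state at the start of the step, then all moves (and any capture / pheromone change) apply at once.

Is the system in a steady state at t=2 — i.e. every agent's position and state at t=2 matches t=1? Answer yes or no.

no

t=1: a0@(3,1) a1@(3,0) a2@(0,0) a3@(0,1) a4@(0,0) a5@(3,0) a6@(3,0) a7@(3,0) a8@(0,0) | pheromone: 6 2 0 0 / 0 0 0 0 / 0 0 0 0 / 12 4 0 0 / 0 0 0 0
t=2: a0@(3,0) a1@(3,0) a2@(0,0) a3@(0,0) a4@(0,0) a5@(3,0) a6@(3,0) a7@(3,0) a8@(0,0) | pheromone: 13 1 0 0 / 0 0 0 0 / 0 0 0 0 / 21 3 0 0 / 0 0 0 0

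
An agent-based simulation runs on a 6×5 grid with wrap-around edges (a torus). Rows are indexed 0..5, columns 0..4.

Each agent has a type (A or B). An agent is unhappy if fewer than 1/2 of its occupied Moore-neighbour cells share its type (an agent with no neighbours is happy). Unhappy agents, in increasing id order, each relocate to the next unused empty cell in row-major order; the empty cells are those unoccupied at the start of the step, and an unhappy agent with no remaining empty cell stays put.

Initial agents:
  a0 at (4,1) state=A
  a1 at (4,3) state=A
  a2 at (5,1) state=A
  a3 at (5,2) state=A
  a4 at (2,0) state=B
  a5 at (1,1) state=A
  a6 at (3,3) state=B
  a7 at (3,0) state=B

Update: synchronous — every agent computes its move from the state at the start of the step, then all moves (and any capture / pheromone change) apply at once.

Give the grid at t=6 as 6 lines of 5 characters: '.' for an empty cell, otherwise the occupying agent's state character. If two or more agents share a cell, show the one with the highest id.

t=1: a0@(4,1):A a1@(4,3):A a2@(5,1):A a3@(5,2):A a4@(2,0):B a5@(0,0):A a6@(0,1):B a7@(3,0):B
t=2: a0@(4,1):A a1@(4,3):A a2@(5,1):A a3@(5,2):A a4@(2,0):B a5@(0,0):A a6@(0,2):B a7@(3,0):B
t=3: a0@(4,1):A a1@(4,3):A a2@(5,1):A a3@(5,2):A a4@(2,0):B a5@(0,0):A a6@(0,1):B a7@(3,0):B
t=4: a0@(4,1):A a1@(4,3):A a2@(5,1):A a3@(5,2):A a4@(2,0):B a5@(0,0):A a6@(0,2):B a7@(3,0):B
t=5: a0@(4,1):A a1@(4,3):A a2@(5,1):A a3@(5,2):A a4@(2,0):B a5@(0,0):A a6@(0,1):B a7@(3,0):B
t=6: a0@(4,1):A a1@(4,3):A a2@(5,1):A a3@(5,2):A a4@(2,0):B a5@(0,0):A a6@(0,2):B a7@(3,0):B

A.B..
.....
B....
B....
.A.A.
.AA..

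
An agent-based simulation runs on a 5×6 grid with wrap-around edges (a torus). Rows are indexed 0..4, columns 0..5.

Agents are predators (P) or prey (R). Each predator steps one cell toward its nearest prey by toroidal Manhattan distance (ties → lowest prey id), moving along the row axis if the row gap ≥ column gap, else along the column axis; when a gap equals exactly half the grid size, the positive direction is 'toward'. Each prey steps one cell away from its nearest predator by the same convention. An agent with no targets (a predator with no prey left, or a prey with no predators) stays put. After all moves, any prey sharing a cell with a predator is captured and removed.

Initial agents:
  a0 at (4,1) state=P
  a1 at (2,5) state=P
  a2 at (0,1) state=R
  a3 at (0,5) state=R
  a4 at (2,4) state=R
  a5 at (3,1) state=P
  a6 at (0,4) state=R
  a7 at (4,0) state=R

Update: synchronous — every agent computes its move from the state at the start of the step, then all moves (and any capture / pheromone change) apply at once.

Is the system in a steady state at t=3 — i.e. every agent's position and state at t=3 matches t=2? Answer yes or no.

t=1: a0@(0,1):P a1@(2,4):P a2@(1,1):R a3@(4,5):R a4@(2,3):R a5@(4,1):P a6@(4,4):R a7@(4,5):R
t=2: a0@(1,1):P a1@(2,3):P a2@(2,1):R a3@(4,4):R a4@(2,2):R a5@(0,1):P a6@(0,4):R a7@(4,4):R
t=3: a0@(2,1):P a1@(2,2):P a2@(3,1):R a3@(0,4):R a5@(1,1):P a6@(4,4):R a7@(0,4):R

no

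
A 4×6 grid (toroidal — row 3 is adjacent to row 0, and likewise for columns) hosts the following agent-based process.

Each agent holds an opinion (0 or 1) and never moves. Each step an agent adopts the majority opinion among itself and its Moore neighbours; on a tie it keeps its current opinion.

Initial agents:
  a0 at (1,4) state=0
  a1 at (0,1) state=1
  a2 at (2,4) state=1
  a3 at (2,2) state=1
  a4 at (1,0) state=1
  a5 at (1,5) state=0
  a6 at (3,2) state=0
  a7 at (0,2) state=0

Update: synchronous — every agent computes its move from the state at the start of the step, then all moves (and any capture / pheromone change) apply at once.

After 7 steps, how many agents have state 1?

3

t=1: a0@(1,4):0 a1@(0,1):1 a2@(2,4):0 a3@(2,2):1 a4@(1,0):1 a5@(1,5):0 a6@(3,2):0 a7@(0,2):0
t=2: (unchanged — steady state)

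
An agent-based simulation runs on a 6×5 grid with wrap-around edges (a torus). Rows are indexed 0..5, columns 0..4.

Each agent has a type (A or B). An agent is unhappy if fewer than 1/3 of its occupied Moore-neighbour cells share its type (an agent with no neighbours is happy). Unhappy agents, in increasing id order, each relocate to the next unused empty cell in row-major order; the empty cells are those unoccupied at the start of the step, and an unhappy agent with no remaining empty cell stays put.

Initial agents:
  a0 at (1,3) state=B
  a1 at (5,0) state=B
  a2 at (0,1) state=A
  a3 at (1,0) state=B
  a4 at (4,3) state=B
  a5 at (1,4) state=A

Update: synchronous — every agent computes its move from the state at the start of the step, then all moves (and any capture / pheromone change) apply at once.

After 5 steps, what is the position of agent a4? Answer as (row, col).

t=1: a0@(0,0):B a1@(0,2):B a2@(0,3):A a3@(0,4):B a4@(4,3):B a5@(1,1):A
t=2: a0@(0,0):B a1@(0,1):B a2@(1,0):A a3@(0,4):B a4@(4,3):B a5@(1,2):A
t=3: a0@(0,0):B a1@(0,1):B a2@(0,2):A a3@(0,4):B a4@(4,3):B a5@(0,3):A
t=4: (unchanged — steady state)

(4, 3)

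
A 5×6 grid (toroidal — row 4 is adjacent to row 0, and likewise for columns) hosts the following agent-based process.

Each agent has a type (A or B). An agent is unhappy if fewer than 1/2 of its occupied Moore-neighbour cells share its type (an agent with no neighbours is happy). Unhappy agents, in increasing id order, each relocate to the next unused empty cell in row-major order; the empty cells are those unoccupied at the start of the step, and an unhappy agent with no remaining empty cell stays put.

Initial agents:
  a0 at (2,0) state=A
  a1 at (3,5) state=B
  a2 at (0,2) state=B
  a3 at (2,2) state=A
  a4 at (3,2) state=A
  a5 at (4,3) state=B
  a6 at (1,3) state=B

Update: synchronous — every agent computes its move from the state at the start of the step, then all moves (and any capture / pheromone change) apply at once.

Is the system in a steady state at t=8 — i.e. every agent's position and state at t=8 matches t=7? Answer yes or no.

no

t=1: a0@(0,0):A a1@(0,1):B a2@(0,2):B a3@(2,2):A a4@(3,2):A a5@(4,3):B a6@(1,3):B
t=2: a0@(0,3):A a1@(0,1):B a2@(0,2):B a3@(2,2):A a4@(3,2):A a5@(4,3):B a6@(1,3):B
t=3: a0@(0,0):A a1@(0,1):B a2@(0,2):B a3@(2,2):A a4@(3,2):A a5@(0,4):B a6@(0,5):B
t=4: a0@(0,3):A a1@(0,1):B a2@(0,2):B a3@(2,2):A a4@(3,2):A a5@(0,4):B a6@(0,5):B
t=5: a0@(0,0):A a1@(0,1):B a2@(0,2):B a3@(2,2):A a4@(3,2):A a5@(0,4):B a6@(0,5):B
t=6: a0@(0,3):A a1@(0,1):B a2@(0,2):B a3@(2,2):A a4@(3,2):A a5@(0,4):B a6@(0,5):B
t=7: a0@(0,0):A a1@(0,1):B a2@(0,2):B a3@(2,2):A a4@(3,2):A a5@(0,4):B a6@(0,5):B
t=8: a0@(0,3):A a1@(0,1):B a2@(0,2):B a3@(2,2):A a4@(3,2):A a5@(0,4):B a6@(0,5):B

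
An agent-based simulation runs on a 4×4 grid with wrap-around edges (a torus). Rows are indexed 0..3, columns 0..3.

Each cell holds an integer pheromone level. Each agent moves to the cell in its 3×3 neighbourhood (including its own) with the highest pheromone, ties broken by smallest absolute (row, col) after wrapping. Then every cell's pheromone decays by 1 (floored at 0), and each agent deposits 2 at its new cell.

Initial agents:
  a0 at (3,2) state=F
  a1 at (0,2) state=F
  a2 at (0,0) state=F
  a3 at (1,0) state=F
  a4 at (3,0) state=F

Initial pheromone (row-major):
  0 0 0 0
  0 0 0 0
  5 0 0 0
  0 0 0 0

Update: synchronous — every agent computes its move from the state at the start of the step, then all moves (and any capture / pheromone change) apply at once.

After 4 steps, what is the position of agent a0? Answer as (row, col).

t=1: a0@(0,1) a1@(0,1) a2@(0,0) a3@(2,0) a4@(2,0) | pheromone: 2 4 0 0 / 0 0 0 0 / 8 0 0 0 / 0 0 0 0
t=2: a0@(0,1) a1@(0,1) a2@(0,1) a3@(2,0) a4@(2,0) | pheromone: 1 9 0 0 / 0 0 0 0 / 11 0 0 0 / 0 0 0 0
t=3: a0@(0,1) a1@(0,1) a2@(0,1) a3@(2,0) a4@(2,0) | pheromone: 0 14 0 0 / 0 0 0 0 / 14 0 0 0 / 0 0 0 0
t=4: a0@(0,1) a1@(0,1) a2@(0,1) a3@(2,0) a4@(2,0) | pheromone: 0 19 0 0 / 0 0 0 0 / 17 0 0 0 / 0 0 0 0

(0, 1)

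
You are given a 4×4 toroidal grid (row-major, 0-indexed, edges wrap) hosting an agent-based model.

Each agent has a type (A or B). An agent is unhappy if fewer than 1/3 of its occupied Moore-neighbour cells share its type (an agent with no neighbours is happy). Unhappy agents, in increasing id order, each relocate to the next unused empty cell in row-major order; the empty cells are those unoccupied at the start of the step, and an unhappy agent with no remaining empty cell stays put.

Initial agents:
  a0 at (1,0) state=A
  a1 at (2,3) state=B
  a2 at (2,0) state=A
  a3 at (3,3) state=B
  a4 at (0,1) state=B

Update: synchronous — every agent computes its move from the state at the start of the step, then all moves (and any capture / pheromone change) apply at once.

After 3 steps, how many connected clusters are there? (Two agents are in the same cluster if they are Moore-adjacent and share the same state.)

t=1: a0@(1,0):A a1@(2,3):B a2@(2,0):A a3@(3,3):B a4@(0,0):B
t=2: (unchanged — steady state)

2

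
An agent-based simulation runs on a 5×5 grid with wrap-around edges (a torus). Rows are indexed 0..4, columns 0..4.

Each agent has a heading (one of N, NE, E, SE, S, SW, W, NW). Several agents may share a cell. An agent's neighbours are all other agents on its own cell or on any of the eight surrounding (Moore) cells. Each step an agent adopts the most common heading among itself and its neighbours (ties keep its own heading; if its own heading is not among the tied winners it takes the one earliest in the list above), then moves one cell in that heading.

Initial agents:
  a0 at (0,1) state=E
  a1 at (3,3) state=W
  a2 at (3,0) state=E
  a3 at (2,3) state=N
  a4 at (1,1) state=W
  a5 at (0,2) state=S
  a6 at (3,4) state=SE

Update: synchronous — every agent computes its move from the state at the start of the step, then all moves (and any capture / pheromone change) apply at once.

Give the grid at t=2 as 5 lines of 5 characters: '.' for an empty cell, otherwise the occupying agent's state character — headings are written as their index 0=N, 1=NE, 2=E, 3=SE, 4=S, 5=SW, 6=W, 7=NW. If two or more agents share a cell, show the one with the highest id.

.3.0.
....6
..4..
.62..
.....

t=1: a0@(0,2):E a1@(3,2):W a2@(3,1):E a3@(1,3):N a4@(1,0):W a5@(1,2):S a6@(4,0):SE
t=2: a0@(0,3):E a1@(3,1):W a2@(3,2):E a3@(0,3):N a4@(1,4):W a5@(2,2):S a6@(0,1):SE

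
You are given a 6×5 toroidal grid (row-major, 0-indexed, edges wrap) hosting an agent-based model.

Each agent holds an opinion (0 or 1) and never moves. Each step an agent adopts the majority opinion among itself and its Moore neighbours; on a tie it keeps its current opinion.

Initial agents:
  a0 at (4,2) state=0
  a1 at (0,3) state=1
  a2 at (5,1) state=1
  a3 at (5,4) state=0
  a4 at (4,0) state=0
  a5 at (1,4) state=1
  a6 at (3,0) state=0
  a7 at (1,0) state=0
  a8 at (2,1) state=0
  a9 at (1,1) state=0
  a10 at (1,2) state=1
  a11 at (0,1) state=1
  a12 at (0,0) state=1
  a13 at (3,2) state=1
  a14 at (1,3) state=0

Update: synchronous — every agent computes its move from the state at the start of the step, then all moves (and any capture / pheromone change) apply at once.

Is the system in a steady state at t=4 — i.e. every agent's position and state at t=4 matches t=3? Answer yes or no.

t=1: a0@(4,2):1 a1@(0,3):1 a2@(5,1):1 a3@(5,4):0 a4@(4,0):0 a5@(1,4):1 a6@(3,0):0 a7@(1,0):0 a8@(2,1):0 a9@(1,1):0 a10@(1,2):1 a11@(0,1):1 a12@(0,0):1 a13@(3,2):0 a14@(1,3):1
t=2: (unchanged — steady state)

yes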